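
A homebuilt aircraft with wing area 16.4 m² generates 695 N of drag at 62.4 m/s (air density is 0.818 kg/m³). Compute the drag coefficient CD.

From D = ½ρv²S·CD, rearranging gives CD = 2D/(ρv²S).
CD = 2 × 695 / (0.818 × 62.4² × 16.4) = 0.0266

CD = 0.0266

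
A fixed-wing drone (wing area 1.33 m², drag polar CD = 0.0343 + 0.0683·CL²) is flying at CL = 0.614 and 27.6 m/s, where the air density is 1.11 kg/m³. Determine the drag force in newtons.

CD = 0.0343 + 0.0683 × 0.614² = 0.06005
D = ½ρv²S·CD = ½ × 1.11 × 27.6² × 1.33 × 0.06005 = 33.8 N

D = 33.8 N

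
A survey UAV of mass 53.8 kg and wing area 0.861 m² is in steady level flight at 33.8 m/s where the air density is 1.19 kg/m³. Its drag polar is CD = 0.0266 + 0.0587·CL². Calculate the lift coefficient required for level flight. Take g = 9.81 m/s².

Weight W = mg = 53.8 × 9.81 = 527.78 N; in level flight L = W.
q = ½ρv² = ½ × 1.19 × 33.8² = 679.8 Pa.
Required CL = L/(qS) = 527.78/(679.8·0.861) = 0.9018.

CL = 0.902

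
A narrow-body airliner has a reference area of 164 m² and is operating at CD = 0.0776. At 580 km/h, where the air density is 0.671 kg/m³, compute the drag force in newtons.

Convert speed: v = 580 km/h ÷ 3.6 = 161.1 m/s.
D = ½ρv²S·CD = ½ × 0.671 × 161.1² × 164 × 0.0776 = 1.11×10^5 N ≈ 111 kN

D = 1.11×10^5 N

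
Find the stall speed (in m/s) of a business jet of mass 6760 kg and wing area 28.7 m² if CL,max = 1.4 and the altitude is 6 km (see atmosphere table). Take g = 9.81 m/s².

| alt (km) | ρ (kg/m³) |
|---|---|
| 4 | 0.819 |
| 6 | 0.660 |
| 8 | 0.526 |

V_stall = 70.7 m/s

At 6 km, from the table: ρ = 0.660 kg/m³.
Weight W = mg = 6760 × 9.81 = 66320 N.
From L = ½ρV²S·CL,max = W: V_stall = √(2W/(ρSCL,max)) = √(2·66320/(0.66·28.7·1.4))
V_stall = √5001 = 70.7 m/s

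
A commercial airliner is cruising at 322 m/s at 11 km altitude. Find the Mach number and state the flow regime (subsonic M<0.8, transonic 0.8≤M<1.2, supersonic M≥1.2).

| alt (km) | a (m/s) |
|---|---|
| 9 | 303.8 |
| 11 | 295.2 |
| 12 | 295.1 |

At 11 km, from the table: a = 295.2 m/s.
M = v/a = 322 / 295.2 = 1.09
M = 1.09 → transonic.

M = 1.09 (transonic)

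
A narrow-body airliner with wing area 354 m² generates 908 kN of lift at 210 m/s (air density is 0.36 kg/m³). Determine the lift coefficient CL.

From L = ½ρv²S·CL, rearranging gives CL = 2L/(ρv²S).
CL = 2 × 9.08×10^5 / (0.36 × 210² × 354) = 0.323

CL = 0.323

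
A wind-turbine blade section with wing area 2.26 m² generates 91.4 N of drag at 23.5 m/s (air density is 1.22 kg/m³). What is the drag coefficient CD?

From D = ½ρv²S·CD, rearranging gives CD = 2D/(ρv²S).
CD = 2 × 91.4 / (1.22 × 23.5² × 2.26) = 0.12

CD = 0.12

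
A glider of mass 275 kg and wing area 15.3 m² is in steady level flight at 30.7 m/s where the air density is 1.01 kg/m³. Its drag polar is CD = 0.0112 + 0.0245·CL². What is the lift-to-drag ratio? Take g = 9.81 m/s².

L/D = 25.4

Weight W = mg = 275 × 9.81 = 2697.8 N; in level flight L = W.
q = ½ρv² = ½ × 1.01 × 30.7² = 476 Pa.
CL = 2W/(ρv²S) = 2×2697.8/(1.01×30.7²×15.3) = 0.3705.
CD = 0.0112 + 0.0245 × 0.3705² = 0.01456.
L/D = CL/CD = 0.3705 / 0.01456 = 25.4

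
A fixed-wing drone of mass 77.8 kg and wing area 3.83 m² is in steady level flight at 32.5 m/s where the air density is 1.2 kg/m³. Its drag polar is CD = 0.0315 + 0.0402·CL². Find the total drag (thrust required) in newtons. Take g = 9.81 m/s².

Level flight ⇒ L = W = m·g = 77.8 × 9.81 = 763.22 N.
q = ½ρv² = ½ × 1.2 × 32.5² = 633.8 Pa.
Required CL = L/(qS) = 763.22/(633.8·3.83) = 0.3144.
CD = 0.0315 + 0.0402 × 0.3144² = 0.03547.
D = q·S·CD = 633.8 × 3.83 × 0.03547 = 86.11 N

D = 86.1 N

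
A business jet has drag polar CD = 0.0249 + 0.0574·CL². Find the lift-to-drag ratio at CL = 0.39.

L/D = 11.6

CD = 0.0249 + 0.0574 × 0.39² = 0.03363
L/D = CL/CD = 0.39 / 0.03363 = 11.6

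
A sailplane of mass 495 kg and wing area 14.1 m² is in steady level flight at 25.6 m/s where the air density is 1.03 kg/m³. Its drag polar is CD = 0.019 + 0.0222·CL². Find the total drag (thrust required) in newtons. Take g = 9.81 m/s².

Weight W = mg = 495 × 9.81 = 4855.9 N; in level flight L = W.
q = ½ρv² = ½ × 1.03 × 25.6² = 337.5 Pa.
Required CL = L/(qS) = 4855.9/(337.5·14.1) = 1.02.
CD = 0.019 + 0.0222 × 1.02² = 0.04211.
D = q·S·CD = 337.5 × 14.1 × 0.04211 = 200.4 N

D = 200 N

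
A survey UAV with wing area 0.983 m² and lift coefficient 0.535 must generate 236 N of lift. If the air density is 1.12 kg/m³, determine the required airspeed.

L = ½ρv²S·CL ⇒ v = √(2L/(ρ·S·CL))
v = √(2 × 236 / (1.12 × 0.983 × 0.535)) = √801.3 = 28.3 m/s

v = 28.3 m/s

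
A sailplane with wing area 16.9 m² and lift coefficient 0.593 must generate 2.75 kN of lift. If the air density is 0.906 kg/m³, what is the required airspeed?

v = 24.6 m/s

L = ½ρv²S·CL ⇒ v = √(2L/(ρ·S·CL))
v = √(2 × 2750 / (0.906 × 16.9 × 0.593)) = √605.7 = 24.6 m/s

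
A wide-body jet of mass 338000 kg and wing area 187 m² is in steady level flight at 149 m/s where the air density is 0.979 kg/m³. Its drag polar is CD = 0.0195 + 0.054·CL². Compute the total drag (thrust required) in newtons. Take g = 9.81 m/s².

D = 3.32×10^5 N

Level flight ⇒ L = W = m·g = 338000 × 9.81 = 3.3158×10^6 N.
Dynamic pressure q = 0.5 × 0.979 × 149² = 10870 Pa.
Required CL = L/(qS) = 3.3158×10^6/(10870·187) = 1.632.
CD = 0.0195 + 0.054 × 1.632² = 0.1633.
D = q·S·CD = 10870 × 187 × 0.1633 = 3.318×10^5 N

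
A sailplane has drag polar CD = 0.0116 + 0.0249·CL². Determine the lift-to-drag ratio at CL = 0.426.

CD = 0.0116 + 0.0249 × 0.426² = 0.01612
L/D = CL/CD = 0.426 / 0.01612 = 26.4

L/D = 26.4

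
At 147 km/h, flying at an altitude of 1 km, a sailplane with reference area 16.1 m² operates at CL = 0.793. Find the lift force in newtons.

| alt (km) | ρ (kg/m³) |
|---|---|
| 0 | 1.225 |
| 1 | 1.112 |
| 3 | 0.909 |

L = 11800 N

At 1 km, from the table: ρ = 1.112 kg/m³.
Convert speed: v = 147 km/h ÷ 3.6 = 40.83 m/s.
Dynamic pressure q = ½ρv² = ½ × 1.112 × 40.83² = 927.1 Pa.
L = q·S·CL = 927.1 × 16.1 × 0.793 = 11800 N ≈ 11.8 kN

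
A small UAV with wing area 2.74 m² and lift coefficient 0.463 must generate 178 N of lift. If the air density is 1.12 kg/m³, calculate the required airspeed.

v = 15.8 m/s

L = ½ρv²S·CL ⇒ v = √(2L/(ρ·S·CL))
v = √(2 × 178 / (1.12 × 2.74 × 0.463)) = √250.6 = 15.8 m/s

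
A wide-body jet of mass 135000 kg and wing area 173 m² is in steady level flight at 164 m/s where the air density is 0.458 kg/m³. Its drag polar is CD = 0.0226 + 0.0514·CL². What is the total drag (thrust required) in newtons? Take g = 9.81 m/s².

D = 1.09×10^5 N

Weight W = mg = 135000 × 9.81 = 1.3244×10^6 N; in level flight L = W.
q = ½ρv² = ½ × 0.458 × 164² = 6159 Pa.
Required CL = L/(qS) = 1.3244×10^6/(6159·173) = 1.243.
CD = 0.0226 + 0.0514 × 1.243² = 0.102.
D = q·S·CD = 6159 × 173 × 0.102 = 1.087×10^5 N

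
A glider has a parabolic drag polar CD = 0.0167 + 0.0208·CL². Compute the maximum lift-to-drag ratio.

For CD = CD0 + K·CL², (L/D)max occurs at CL* = √(CD0/K) and equals 1/(2√(K·CD0)).
(L/D)max = 1/(2√(0.0208 × 0.0167)) = 1/(2 × 0.01864) = 26.8

(L/D)max = 26.8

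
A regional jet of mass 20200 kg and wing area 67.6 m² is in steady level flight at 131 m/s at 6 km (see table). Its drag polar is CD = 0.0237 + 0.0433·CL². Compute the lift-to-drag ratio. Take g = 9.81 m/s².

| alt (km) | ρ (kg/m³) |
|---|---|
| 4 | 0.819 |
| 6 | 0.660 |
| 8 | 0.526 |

At 6 km, from the table: ρ = 0.660 kg/m³.
Level flight ⇒ L = W = m·g = 20200 × 9.81 = 1.9816×10^5 N.
Dynamic pressure q = 0.5 × 0.66 × 131² = 5663 Pa.
CL = W/(q·S) = 1.9816×10^5 / (5663 × 67.6) = 0.5176.
CD = 0.0237 + 0.0433 × 0.5176² = 0.0353.
L/D = CL/CD = 0.5176 / 0.0353 = 14.7

L/D = 14.7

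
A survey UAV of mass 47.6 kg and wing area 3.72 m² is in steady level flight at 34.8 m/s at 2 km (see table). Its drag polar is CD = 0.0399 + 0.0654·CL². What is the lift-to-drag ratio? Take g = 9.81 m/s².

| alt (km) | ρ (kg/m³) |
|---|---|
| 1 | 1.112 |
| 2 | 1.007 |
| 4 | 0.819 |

At 2 km, from the table: ρ = 1.007 kg/m³.
Weight W = mg = 47.6 × 9.81 = 466.96 N; in level flight L = W.
Dynamic pressure q = 0.5 × 1.007 × 34.8² = 609.8 Pa.
Required CL = L/(qS) = 466.96/(609.8·3.72) = 0.2059.
CD = 0.0399 + 0.0654 × 0.2059² = 0.04267.
L/D = CL/CD = 0.2059 / 0.04267 = 4.82

L/D = 4.82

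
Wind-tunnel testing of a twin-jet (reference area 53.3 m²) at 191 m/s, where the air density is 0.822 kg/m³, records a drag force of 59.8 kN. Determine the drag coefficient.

From D = ½ρv²S·CD, rearranging gives CD = 2D/(ρv²S).
CD = 2 × 59800 / (0.822 × 191² × 53.3) = 0.0748

CD = 0.0748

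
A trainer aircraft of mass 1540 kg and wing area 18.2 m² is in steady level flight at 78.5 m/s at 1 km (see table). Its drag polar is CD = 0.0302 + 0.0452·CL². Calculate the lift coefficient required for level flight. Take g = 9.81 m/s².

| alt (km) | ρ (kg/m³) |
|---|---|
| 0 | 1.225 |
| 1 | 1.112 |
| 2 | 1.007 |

CL = 0.242

At 1 km, from the table: ρ = 1.112 kg/m³.
Weight W = mg = 1540 × 9.81 = 15107 N; in level flight L = W.
q = ½ρv² = ½ × 1.112 × 78.5² = 3426 Pa.
CL = 2W/(ρv²S) = 2×15107/(1.112×78.5²×18.2) = 0.2423.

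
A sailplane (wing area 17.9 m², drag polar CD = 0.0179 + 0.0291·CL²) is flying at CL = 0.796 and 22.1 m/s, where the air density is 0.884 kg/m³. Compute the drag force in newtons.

D = 140 N

CD = 0.0179 + 0.0291 × 0.796² = 0.03634
D = ½ρv²S·CD = ½ × 0.884 × 22.1² × 17.9 × 0.03634 = 140 N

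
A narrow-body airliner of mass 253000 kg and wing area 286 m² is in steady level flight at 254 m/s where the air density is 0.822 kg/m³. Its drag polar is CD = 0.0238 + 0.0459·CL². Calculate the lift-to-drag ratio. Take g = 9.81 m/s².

L/D = 11.4

Weight W = mg = 253000 × 9.81 = 2.4819×10^6 N; in level flight L = W.
Dynamic pressure q = 0.5 × 0.822 × 254² = 26520 Pa.
CL = W/(q·S) = 2.4819×10^6 / (26520 × 286) = 0.3273.
CD = 0.0238 + 0.0459 × 0.3273² = 0.02872.
L/D = CL/CD = 0.3273 / 0.02872 = 11.4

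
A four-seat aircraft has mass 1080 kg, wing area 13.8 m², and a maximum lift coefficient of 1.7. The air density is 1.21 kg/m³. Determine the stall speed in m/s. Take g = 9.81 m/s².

V_stall = 27.3 m/s

Weight W = mg = 1080 × 9.81 = 10590 N.
From L = ½ρV²S·CL,max = W: V_stall = √(2W/(ρSCL,max)) = √(2·10590/(1.21·13.8·1.7))
V_stall = √746.5 = 27.3 m/s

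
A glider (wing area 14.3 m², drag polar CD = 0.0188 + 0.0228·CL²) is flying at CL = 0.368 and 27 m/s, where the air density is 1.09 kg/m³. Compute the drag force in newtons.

D = 124 N

CD = 0.0188 + 0.0228 × 0.368² = 0.02189
D = ½ρv²S·CD = ½ × 1.09 × 27² × 14.3 × 0.02189 = 124 N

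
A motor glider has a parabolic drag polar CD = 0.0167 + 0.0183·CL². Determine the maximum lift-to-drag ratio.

(L/D)max = 28.6

For CD = CD0 + K·CL², (L/D)max occurs at CL* = √(CD0/K) and equals 1/(2√(K·CD0)).
(L/D)max = 1/(2√(0.0183 × 0.0167)) = 1/(2 × 0.01748) = 28.6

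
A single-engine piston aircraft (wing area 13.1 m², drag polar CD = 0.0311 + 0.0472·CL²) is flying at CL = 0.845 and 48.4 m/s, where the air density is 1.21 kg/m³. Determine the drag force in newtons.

D = 1200 N

CD = 0.0311 + 0.0472 × 0.845² = 0.0648
D = ½ρv²S·CD = ½ × 1.21 × 48.4² × 13.1 × 0.0648 = 1200 N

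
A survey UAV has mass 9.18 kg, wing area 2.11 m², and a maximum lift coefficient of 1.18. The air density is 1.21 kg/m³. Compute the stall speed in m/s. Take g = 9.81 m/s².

V_stall = 7.73 m/s

Stall occurs when L = W at CL,max. W = mg = 9.18 × 9.81 = 90.06 N.
From L = ½ρV²S·CL,max = W: V_stall = √(2W/(ρSCL,max)) = √(2·90.06/(1.21·2.11·1.18))
V_stall = √59.78 = 7.73 m/s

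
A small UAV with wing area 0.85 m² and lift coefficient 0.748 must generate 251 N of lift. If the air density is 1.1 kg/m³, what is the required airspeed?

v = 26.8 m/s

L = ½ρv²S·CL ⇒ v = √(2L/(ρ·S·CL))
v = √(2 × 251 / (1.1 × 0.85 × 0.748)) = √717.8 = 26.8 m/s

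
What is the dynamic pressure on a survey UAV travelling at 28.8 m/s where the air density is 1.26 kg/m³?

q = ½ρv² = ½ × 1.26 × 28.8² = 523 Pa

q = 523 Pa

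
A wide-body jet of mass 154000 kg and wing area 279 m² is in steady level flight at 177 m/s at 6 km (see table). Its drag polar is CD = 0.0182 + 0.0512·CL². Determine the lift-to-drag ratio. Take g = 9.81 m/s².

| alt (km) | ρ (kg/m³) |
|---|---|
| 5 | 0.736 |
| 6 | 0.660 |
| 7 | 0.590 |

At 6 km, from the table: ρ = 0.660 kg/m³.
Weight W = mg = 154000 × 9.81 = 1.5107×10^6 N; in level flight L = W.
Dynamic pressure q = 0.5 × 0.66 × 177² = 10340 Pa.
CL = W/(q·S) = 1.5107×10^6 / (10340 × 279) = 0.5238.
CD = 0.0182 + 0.0512 × 0.5238² = 0.03224.
L/D = CL/CD = 0.5238 / 0.03224 = 16.2

L/D = 16.2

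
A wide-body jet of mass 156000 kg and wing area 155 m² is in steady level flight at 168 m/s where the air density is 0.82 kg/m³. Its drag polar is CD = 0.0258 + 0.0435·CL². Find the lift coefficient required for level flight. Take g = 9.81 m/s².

Weight W = mg = 156000 × 9.81 = 1.5304×10^6 N; in level flight L = W.
q = ½ρv² = ½ × 0.82 × 168² = 11570 Pa.
CL = 2W/(ρv²S) = 2×1.5304×10^6/(0.82×168²×155) = 0.8532.

CL = 0.853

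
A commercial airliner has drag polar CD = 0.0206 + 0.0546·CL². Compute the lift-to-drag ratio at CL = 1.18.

L/D = 12.2

CD = 0.0206 + 0.0546 × 1.18² = 0.09663
L/D = CL/CD = 1.18 / 0.09663 = 12.2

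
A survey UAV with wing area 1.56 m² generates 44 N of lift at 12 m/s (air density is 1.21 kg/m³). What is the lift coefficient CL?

CL = 0.324

From L = ½ρv²S·CL, rearranging gives CL = 2L/(ρv²S).
CL = 2 × 44 / (1.21 × 12² × 1.56) = 0.324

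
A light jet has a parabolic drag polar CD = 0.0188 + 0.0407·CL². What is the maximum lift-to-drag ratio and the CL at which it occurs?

(L/D)max = 18.1, at CL = 0.68

For CD = CD0 + K·CL², (L/D)max occurs at CL* = √(CD0/K) and equals 1/(2√(K·CD0)).
(L/D)max = 1/(2√(0.0407 × 0.0188)) = 1/(2 × 0.02766) = 18.1
CL* = √(0.0188/0.0407) = 0.68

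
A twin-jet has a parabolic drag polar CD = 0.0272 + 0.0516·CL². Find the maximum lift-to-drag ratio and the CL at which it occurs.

For CD = CD0 + K·CL², (L/D)max occurs at CL* = √(CD0/K) and equals 1/(2√(K·CD0)).
(L/D)max = 1/(2√(0.0516 × 0.0272)) = 1/(2 × 0.03746) = 13.3
CL* = √(0.0272/0.0516) = 0.726

(L/D)max = 13.3, at CL = 0.726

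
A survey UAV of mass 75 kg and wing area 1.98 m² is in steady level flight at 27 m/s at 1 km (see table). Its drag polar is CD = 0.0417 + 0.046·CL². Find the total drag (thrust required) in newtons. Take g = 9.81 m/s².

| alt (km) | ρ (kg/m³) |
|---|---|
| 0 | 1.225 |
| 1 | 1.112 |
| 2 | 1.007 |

At 1 km, from the table: ρ = 1.112 kg/m³.
Level flight ⇒ L = W = m·g = 75 × 9.81 = 735.75 N.
q = ½ρv² = ½ × 1.112 × 27² = 405.3 Pa.
Required CL = L/(qS) = 735.75/(405.3·1.98) = 0.9168.
CD = 0.0417 + 0.046 × 0.9168² = 0.08036.
D = q·S·CD = 405.3 × 1.98 × 0.08036 = 64.49 N

D = 64.5 N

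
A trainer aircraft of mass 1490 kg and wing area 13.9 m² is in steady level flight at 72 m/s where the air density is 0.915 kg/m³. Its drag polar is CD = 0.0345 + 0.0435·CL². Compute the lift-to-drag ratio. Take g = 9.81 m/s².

Level flight ⇒ L = W = m·g = 1490 × 9.81 = 14617 N.
q = ½ρv² = ½ × 0.915 × 72² = 2372 Pa.
CL = 2W/(ρv²S) = 2×14617/(0.915×72²×13.9) = 0.4434.
CD = 0.0345 + 0.0435 × 0.4434² = 0.04305.
L/D = CL/CD = 0.4434 / 0.04305 = 10.3

L/D = 10.3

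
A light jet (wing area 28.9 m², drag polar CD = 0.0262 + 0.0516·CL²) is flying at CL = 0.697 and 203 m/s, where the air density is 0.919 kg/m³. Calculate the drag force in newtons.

CD = 0.0262 + 0.0516 × 0.697² = 0.05127
D = ½ρv²S·CD = ½ × 0.919 × 203² × 28.9 × 0.05127 = 28100 N

D = 28100 N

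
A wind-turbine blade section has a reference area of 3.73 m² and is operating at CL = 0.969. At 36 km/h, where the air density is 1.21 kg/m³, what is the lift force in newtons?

Convert speed: v = 36 km/h ÷ 3.6 = 10 m/s.
Dynamic pressure q = ½ρv² = ½ × 1.21 × 10² = 60.5 Pa.
L = q·S·CL = 60.5 × 3.73 × 0.969 = 219 N

L = 219 N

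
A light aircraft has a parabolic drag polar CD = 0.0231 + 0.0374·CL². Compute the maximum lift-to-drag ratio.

(L/D)max = 17

For CD = CD0 + K·CL², (L/D)max occurs at CL* = √(CD0/K) and equals 1/(2√(K·CD0)).
(L/D)max = 1/(2√(0.0374 × 0.0231)) = 1/(2 × 0.02939) = 17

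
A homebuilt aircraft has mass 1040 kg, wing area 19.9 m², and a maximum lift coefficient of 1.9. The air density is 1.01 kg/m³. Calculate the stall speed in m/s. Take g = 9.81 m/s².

Stall occurs when L = W at CL,max. W = mg = 1040 × 9.81 = 10200 N.
V_stall = √(2W/(ρ·S·CL,max)) = √(2 × 10200 / (1.01 × 19.9 × 1.9))
V_stall = √534.3 = 23.1 m/s

V_stall = 23.1 m/s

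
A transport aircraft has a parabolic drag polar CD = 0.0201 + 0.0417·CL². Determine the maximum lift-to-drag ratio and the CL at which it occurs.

(L/D)max = 17.3, at CL = 0.694

For CD = CD0 + K·CL², (L/D)max occurs at CL* = √(CD0/K) and equals 1/(2√(K·CD0)).
(L/D)max = 1/(2√(0.0417 × 0.0201)) = 1/(2 × 0.02895) = 17.3
CL* = √(0.0201/0.0417) = 0.694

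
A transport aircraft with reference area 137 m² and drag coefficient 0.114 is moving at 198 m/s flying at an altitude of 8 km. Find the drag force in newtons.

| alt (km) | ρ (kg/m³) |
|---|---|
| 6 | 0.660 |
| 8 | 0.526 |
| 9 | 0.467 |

At 8 km, from the table: ρ = 0.526 kg/m³.
D = ½ρv²S·CD = ½ × 0.526 × 198² × 137 × 0.114 = 1.61×10^5 N ≈ 161 kN

D = 1.61×10^5 N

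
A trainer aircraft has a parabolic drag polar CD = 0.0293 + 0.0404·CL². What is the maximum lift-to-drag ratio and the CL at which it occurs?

(L/D)max = 14.5, at CL = 0.852

For CD = CD0 + K·CL², (L/D)max occurs at CL* = √(CD0/K) and equals 1/(2√(K·CD0)).
(L/D)max = 1/(2√(0.0404 × 0.0293)) = 1/(2 × 0.03441) = 14.5
CL* = √(0.0293/0.0404) = 0.852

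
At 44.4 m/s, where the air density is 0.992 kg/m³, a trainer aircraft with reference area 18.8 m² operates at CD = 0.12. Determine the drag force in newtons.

D = 2210 N

Dynamic pressure q = ½ρv² = ½ × 0.992 × 44.4² = 977.8 Pa.
D = q·S·CD = 977.8 × 18.8 × 0.12 = 2210 N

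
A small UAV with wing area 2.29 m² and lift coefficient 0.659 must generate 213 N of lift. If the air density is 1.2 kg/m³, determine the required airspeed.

v = 15.3 m/s

L = ½ρv²S·CL ⇒ v = √(2L/(ρ·S·CL))
v = √(2 × 213 / (1.2 × 2.29 × 0.659)) = √235.2 = 15.3 m/s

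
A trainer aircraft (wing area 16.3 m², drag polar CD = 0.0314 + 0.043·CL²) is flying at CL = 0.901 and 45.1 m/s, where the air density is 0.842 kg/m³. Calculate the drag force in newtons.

CD = 0.0314 + 0.043 × 0.901² = 0.06631
D = ½ρv²S·CD = ½ × 0.842 × 45.1² × 16.3 × 0.06631 = 926 N

D = 926 N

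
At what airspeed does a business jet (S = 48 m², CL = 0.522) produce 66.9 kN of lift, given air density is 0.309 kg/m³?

v = 131 m/s

L = ½ρv²S·CL ⇒ v = √(2L/(ρ·S·CL))
v = √(2 × 66900 / (0.309 × 48 × 0.522)) = √17280 = 131 m/s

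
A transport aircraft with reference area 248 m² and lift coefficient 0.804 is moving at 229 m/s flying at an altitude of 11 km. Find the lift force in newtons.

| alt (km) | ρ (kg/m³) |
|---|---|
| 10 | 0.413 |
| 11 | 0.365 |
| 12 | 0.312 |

At 11 km, from the table: ρ = 0.365 kg/m³.
Dynamic pressure q = ½ρv² = ½ × 0.365 × 229² = 9570 Pa.
L = q·S·CL = 9570 × 248 × 0.804 = 1.91×10^6 N ≈ 1910 kN

L = 1.91×10^6 N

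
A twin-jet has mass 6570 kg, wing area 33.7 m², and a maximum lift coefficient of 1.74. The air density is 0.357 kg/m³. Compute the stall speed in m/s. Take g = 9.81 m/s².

At stall, lift equals weight: L = W = m·g = 6570 × 9.81 = 64450 N.
From L = ½ρV²S·CL,max = W: V_stall = √(2W/(ρSCL,max)) = √(2·64450/(0.357·33.7·1.74))
V_stall = √6158 = 78.5 m/s

V_stall = 78.5 m/s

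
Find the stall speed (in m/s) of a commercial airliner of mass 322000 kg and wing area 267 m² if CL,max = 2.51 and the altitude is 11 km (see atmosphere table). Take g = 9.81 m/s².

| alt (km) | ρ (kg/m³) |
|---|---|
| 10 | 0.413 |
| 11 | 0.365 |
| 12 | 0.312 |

V_stall = 161 m/s

At 11 km, from the table: ρ = 0.365 kg/m³.
Weight W = mg = 322000 × 9.81 = 3.159×10^6 N.
From L = ½ρV²S·CL,max = W: V_stall = √(2W/(ρSCL,max)) = √(2·3.159×10^6/(0.365·267·2.51))
V_stall = √25830 = 161 m/s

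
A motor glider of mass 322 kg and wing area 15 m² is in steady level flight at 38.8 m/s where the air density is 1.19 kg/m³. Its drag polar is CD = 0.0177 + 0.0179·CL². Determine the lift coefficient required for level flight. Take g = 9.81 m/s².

CL = 0.235

Weight W = mg = 322 × 9.81 = 3158.8 N; in level flight L = W.
Dynamic pressure q = 0.5 × 1.19 × 38.8² = 895.7 Pa.
Required CL = L/(qS) = 3158.8/(895.7·15) = 0.2351.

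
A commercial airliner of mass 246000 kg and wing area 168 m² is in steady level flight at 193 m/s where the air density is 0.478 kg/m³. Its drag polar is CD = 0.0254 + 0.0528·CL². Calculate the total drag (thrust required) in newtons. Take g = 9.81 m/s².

In steady level flight, lift balances weight: W = mg = 246000 × 9.81 = 2.4133×10^6 N.
q = ½ρv² = ½ × 0.478 × 193² = 8903 Pa.
CL = 2W/(ρv²S) = 2×2.4133×10^6/(0.478×193²×168) = 1.614.
CD = 0.0254 + 0.0528 × 1.614² = 0.1629.
D = q·S·CD = 8903 × 168 × 0.1629 = 2.436×10^5 N

D = 2.44×10^5 N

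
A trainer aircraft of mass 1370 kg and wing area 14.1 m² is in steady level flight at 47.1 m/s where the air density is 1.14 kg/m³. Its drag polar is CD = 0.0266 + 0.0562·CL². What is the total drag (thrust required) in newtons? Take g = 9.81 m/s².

D = 1040 N

Weight W = mg = 1370 × 9.81 = 13440 N; in level flight L = W.
q = ½ρv² = ½ × 1.14 × 47.1² = 1264 Pa.
Required CL = L/(qS) = 13440/(1264·14.1) = 0.7538.
CD = 0.0266 + 0.0562 × 0.7538² = 0.05853.
D = q·S·CD = 1264 × 14.1 × 0.05853 = 1044 N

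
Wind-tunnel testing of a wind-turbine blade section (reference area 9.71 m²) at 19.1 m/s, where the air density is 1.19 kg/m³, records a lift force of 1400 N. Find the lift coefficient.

From L = ½ρv²S·CL, rearranging gives CL = 2L/(ρv²S).
CL = 2 × 1400 / (1.19 × 19.1² × 9.71) = 0.664

CL = 0.664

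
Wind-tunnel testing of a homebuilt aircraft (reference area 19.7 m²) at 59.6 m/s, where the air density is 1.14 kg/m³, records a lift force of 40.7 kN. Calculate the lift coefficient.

From L = ½ρv²S·CL, rearranging gives CL = 2L/(ρv²S).
CL = 2 × 40700 / (1.14 × 59.6² × 19.7) = 1.02

CL = 1.02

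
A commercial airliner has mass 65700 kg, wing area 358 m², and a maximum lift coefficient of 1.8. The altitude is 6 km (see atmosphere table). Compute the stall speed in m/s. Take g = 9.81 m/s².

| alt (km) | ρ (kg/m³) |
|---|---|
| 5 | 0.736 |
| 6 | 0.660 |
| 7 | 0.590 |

V_stall = 55.1 m/s

At 6 km, from the table: ρ = 0.660 kg/m³.
At stall, lift equals weight: L = W = m·g = 65700 × 9.81 = 6.445×10^5 N.
V_stall = √(2W/(ρ·S·CL,max)) = √(2 × 6.445×10^5 / (0.66 × 358 × 1.8))
V_stall = √3031 = 55.1 m/s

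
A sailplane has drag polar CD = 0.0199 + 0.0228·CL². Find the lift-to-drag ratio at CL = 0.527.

CD = 0.0199 + 0.0228 × 0.527² = 0.02623
L/D = CL/CD = 0.527 / 0.02623 = 20.1

L/D = 20.1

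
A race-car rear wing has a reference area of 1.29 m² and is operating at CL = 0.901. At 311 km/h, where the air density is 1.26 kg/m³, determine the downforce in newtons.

Convert speed: v = 311 km/h ÷ 3.6 = 86.39 m/s.
Dynamic pressure q = ½ρv² = ½ × 1.26 × 86.39² = 4702 Pa.
L = q·S·CL = 4702 × 1.29 × 0.901 = 5460 N ≈ 5.46 kN

L = 5460 N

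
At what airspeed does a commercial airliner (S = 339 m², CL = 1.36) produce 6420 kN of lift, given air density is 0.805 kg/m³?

L = ½ρv²S·CL ⇒ v = √(2L/(ρ·S·CL))
v = √(2 × 6.42×10^6 / (0.805 × 339 × 1.36)) = √34600 = 186 m/s

v = 186 m/s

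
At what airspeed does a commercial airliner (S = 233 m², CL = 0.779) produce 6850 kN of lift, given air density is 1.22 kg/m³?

v = 249 m/s

L = ½ρv²S·CL ⇒ v = √(2L/(ρ·S·CL))
v = √(2 × 6.85×10^6 / (1.22 × 233 × 0.779)) = √61870 = 249 m/s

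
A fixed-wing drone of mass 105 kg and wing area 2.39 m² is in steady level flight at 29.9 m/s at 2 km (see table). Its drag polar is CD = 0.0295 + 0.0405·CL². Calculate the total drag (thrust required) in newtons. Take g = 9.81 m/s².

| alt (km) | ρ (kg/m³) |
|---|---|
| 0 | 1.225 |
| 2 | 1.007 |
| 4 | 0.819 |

At 2 km, from the table: ρ = 1.007 kg/m³.
In steady level flight, lift balances weight: W = mg = 105 × 9.81 = 1030 N.
Dynamic pressure q = 0.5 × 1.007 × 29.9² = 450.1 Pa.
Required CL = L/(qS) = 1030/(450.1·2.39) = 0.9575.
CD = 0.0295 + 0.0405 × 0.9575² = 0.06663.
D = q·S·CD = 450.1 × 2.39 × 0.06663 = 71.68 N

D = 71.7 N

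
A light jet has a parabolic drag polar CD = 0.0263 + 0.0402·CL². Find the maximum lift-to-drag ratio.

(L/D)max = 15.4

For CD = CD0 + K·CL², (L/D)max occurs at CL* = √(CD0/K) and equals 1/(2√(K·CD0)).
(L/D)max = 1/(2√(0.0402 × 0.0263)) = 1/(2 × 0.03252) = 15.4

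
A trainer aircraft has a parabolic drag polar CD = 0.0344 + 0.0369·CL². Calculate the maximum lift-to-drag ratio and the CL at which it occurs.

(L/D)max = 14, at CL = 0.966

For CD = CD0 + K·CL², (L/D)max occurs at CL* = √(CD0/K) and equals 1/(2√(K·CD0)).
(L/D)max = 1/(2√(0.0369 × 0.0344)) = 1/(2 × 0.03563) = 14
CL* = √(0.0344/0.0369) = 0.966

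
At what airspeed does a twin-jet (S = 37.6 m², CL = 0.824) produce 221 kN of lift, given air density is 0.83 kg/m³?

L = ½ρv²S·CL ⇒ v = √(2L/(ρ·S·CL))
v = √(2 × 2.21×10^5 / (0.83 × 37.6 × 0.824)) = √17190 = 131 m/s

v = 131 m/s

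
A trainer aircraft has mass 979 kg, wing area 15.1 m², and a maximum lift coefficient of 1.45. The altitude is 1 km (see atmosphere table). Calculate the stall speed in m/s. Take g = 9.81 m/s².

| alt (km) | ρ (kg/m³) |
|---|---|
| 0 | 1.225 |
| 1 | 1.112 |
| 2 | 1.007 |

V_stall = 28.1 m/s

At 1 km, from the table: ρ = 1.112 kg/m³.
Weight W = mg = 979 × 9.81 = 9604 N.
V_stall = √(2W/(ρ·S·CL,max)) = √(2 × 9604 / (1.112 × 15.1 × 1.45))
V_stall = √788.9 = 28.1 m/s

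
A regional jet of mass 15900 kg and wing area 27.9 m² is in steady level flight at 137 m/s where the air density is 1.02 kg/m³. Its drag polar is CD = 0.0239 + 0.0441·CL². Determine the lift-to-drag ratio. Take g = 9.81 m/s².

L/D = 15

Weight W = mg = 15900 × 9.81 = 1.5598×10^5 N; in level flight L = W.
Dynamic pressure q = 0.5 × 1.02 × 137² = 9572 Pa.
Required CL = L/(qS) = 1.5598×10^5/(9572·27.9) = 0.5841.
CD = 0.0239 + 0.0441 × 0.5841² = 0.03894.
L/D = CL/CD = 0.5841 / 0.03894 = 15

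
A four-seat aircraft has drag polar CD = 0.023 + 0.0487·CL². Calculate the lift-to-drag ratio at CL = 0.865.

CD = 0.023 + 0.0487 × 0.865² = 0.05944
L/D = CL/CD = 0.865 / 0.05944 = 14.6

L/D = 14.6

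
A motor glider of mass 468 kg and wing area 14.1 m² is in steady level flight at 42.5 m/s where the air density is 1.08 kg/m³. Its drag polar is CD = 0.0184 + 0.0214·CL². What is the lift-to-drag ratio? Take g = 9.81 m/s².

L/D = 16.1

Level flight ⇒ L = W = m·g = 468 × 9.81 = 4591.1 N.
q = ½ρv² = ½ × 1.08 × 42.5² = 975.4 Pa.
Required CL = L/(qS) = 4591.1/(975.4·14.1) = 0.3338.
CD = 0.0184 + 0.0214 × 0.3338² = 0.02078.
L/D = CL/CD = 0.3338 / 0.02078 = 16.1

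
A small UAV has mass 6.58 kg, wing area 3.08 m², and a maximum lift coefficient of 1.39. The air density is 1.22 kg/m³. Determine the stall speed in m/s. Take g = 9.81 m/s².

At stall, lift equals weight: L = W = m·g = 6.58 × 9.81 = 64.55 N.
From L = ½ρV²S·CL,max = W: V_stall = √(2W/(ρSCL,max)) = √(2·64.55/(1.22·3.08·1.39))
V_stall = √24.72 = 4.97 m/s

V_stall = 4.97 m/s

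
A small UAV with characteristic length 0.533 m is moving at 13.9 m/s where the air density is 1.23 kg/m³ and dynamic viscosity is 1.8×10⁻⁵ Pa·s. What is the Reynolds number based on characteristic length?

Re = ρ·v·c/μ = 1.23 × 13.9 × 0.533 / (1.8×10⁻⁵) = 5.06×10^5

Re = 5.06×10^5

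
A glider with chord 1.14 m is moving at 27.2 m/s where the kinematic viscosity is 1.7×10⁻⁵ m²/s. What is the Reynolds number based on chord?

Re = 1.82×10^6

Re = v·c/ν = 27.2 × 1.14 / (1.7×10⁻⁵) = 1.82×10^6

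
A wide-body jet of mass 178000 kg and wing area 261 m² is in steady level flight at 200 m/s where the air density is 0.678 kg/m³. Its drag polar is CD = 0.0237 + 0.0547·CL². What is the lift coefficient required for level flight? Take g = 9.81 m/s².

CL = 0.493

In steady level flight, lift balances weight: W = mg = 178000 × 9.81 = 1.7462×10^6 N.
q = ½ρv² = ½ × 0.678 × 200² = 13560 Pa.
CL = W/(q·S) = 1.7462×10^6 / (13560 × 261) = 0.4934.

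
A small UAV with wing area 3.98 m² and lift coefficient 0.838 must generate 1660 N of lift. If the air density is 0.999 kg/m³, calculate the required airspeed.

L = ½ρv²S·CL ⇒ v = √(2L/(ρ·S·CL))
v = √(2 × 1660 / (0.999 × 3.98 × 0.838)) = √996.4 = 31.6 m/s

v = 31.6 m/s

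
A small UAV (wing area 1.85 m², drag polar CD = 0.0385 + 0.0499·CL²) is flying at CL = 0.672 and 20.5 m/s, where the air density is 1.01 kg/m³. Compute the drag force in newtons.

D = 24 N

CD = 0.0385 + 0.0499 × 0.672² = 0.06103
D = ½ρv²S·CD = ½ × 1.01 × 20.5² × 1.85 × 0.06103 = 24 N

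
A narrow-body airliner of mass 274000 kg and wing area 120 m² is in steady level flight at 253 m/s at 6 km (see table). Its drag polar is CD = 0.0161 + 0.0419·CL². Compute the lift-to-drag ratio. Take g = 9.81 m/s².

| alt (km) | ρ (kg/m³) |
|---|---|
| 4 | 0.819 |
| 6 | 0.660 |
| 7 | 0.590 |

L/D = 16.8

At 6 km, from the table: ρ = 0.660 kg/m³.
Weight W = mg = 274000 × 9.81 = 2.6879×10^6 N; in level flight L = W.
q = ½ρv² = ½ × 0.66 × 253² = 21120 Pa.
CL = W/(q·S) = 2.6879×10^6 / (21120 × 120) = 1.06.
CD = 0.0161 + 0.0419 × 1.06² = 0.06322.
L/D = CL/CD = 1.06 / 0.06322 = 16.8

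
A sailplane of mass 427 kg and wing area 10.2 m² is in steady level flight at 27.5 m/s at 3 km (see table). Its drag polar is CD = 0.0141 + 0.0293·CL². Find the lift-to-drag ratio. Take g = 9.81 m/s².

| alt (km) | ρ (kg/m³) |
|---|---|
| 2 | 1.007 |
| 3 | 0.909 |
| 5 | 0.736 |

L/D = 21.4

At 3 km, from the table: ρ = 0.909 kg/m³.
Weight W = mg = 427 × 9.81 = 4188.9 N; in level flight L = W.
q = ½ρv² = ½ × 0.909 × 27.5² = 343.7 Pa.
CL = W/(q·S) = 4188.9 / (343.7 × 10.2) = 1.195.
CD = 0.0141 + 0.0293 × 1.195² = 0.05593.
L/D = CL/CD = 1.195 / 0.05593 = 21.4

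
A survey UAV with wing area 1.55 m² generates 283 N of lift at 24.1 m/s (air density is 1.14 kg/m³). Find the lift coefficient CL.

From L = ½ρv²S·CL, rearranging gives CL = 2L/(ρv²S).
CL = 2 × 283 / (1.14 × 24.1² × 1.55) = 0.552

CL = 0.552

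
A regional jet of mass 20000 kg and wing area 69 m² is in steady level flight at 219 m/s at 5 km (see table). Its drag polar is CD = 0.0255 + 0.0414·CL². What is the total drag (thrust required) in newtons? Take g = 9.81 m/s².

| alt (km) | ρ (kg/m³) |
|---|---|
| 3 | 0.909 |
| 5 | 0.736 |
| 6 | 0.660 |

D = 32400 N

At 5 km, from the table: ρ = 0.736 kg/m³.
In steady level flight, lift balances weight: W = mg = 20000 × 9.81 = 1.962×10^5 N.
q = ½ρv² = ½ × 0.736 × 219² = 17650 Pa.
CL = W/(q·S) = 1.962×10^5 / (17650 × 69) = 0.1611.
CD = 0.0255 + 0.0414 × 0.1611² = 0.02657.
D = q·S·CD = 17650 × 69 × 0.02657 = 32360 N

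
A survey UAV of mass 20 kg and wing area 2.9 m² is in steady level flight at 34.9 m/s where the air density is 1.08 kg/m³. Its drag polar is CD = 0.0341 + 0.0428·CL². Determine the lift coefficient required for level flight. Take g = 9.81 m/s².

In steady level flight, lift balances weight: W = mg = 20 × 9.81 = 196.2 N.
Dynamic pressure q = 0.5 × 1.08 × 34.9² = 657.7 Pa.
Required CL = L/(qS) = 196.2/(657.7·2.9) = 0.1029.

CL = 0.103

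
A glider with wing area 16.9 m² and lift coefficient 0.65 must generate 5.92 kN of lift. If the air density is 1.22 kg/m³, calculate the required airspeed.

L = ½ρv²S·CL ⇒ v = √(2L/(ρ·S·CL))
v = √(2 × 5920 / (1.22 × 16.9 × 0.65)) = √883.5 = 29.7 m/s

v = 29.7 m/s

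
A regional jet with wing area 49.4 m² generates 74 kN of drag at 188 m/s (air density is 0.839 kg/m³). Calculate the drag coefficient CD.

From D = ½ρv²S·CD, rearranging gives CD = 2D/(ρv²S).
CD = 2 × 74000 / (0.839 × 188² × 49.4) = 0.101

CD = 0.101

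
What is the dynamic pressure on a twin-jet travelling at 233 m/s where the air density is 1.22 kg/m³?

q = 33100 Pa

q = ½ρv² = ½ × 1.22 × 233² = 33100 Pa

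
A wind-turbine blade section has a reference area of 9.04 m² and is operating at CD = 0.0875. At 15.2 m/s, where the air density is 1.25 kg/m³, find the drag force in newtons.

D = 114 N

Dynamic pressure q = ½ρv² = ½ × 1.25 × 15.2² = 144.4 Pa.
D = q·S·CD = 144.4 × 9.04 × 0.0875 = 114 N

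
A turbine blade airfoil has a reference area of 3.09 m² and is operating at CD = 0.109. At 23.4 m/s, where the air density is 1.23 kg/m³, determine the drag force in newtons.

D = ½ρv²S·CD = ½ × 1.23 × 23.4² × 3.09 × 0.109 = 113 N

D = 113 N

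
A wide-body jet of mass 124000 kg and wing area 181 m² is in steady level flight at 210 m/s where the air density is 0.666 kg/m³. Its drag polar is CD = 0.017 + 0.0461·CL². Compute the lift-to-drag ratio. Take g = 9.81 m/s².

L/D = 17.2

In steady level flight, lift balances weight: W = mg = 124000 × 9.81 = 1.2164×10^6 N.
Dynamic pressure q = 0.5 × 0.666 × 210² = 14690 Pa.
CL = 2W/(ρv²S) = 2×1.2164×10^6/(0.666×210²×181) = 0.4576.
CD = 0.017 + 0.0461 × 0.4576² = 0.02666.
L/D = CL/CD = 0.4576 / 0.02666 = 17.2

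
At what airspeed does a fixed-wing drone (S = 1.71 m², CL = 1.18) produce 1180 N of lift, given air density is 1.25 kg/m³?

L = ½ρv²S·CL ⇒ v = √(2L/(ρ·S·CL))
v = √(2 × 1180 / (1.25 × 1.71 × 1.18)) = √935.7 = 30.6 m/s

v = 30.6 m/s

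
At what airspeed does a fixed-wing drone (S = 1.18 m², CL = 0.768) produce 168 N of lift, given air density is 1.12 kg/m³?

L = ½ρv²S·CL ⇒ v = √(2L/(ρ·S·CL))
v = √(2 × 168 / (1.12 × 1.18 × 0.768)) = √331 = 18.2 m/s

v = 18.2 m/s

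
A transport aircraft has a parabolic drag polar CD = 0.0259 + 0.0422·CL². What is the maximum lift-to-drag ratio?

(L/D)max = 15.1

For CD = CD0 + K·CL², (L/D)max occurs at CL* = √(CD0/K) and equals 1/(2√(K·CD0)).
(L/D)max = 1/(2√(0.0422 × 0.0259)) = 1/(2 × 0.03306) = 15.1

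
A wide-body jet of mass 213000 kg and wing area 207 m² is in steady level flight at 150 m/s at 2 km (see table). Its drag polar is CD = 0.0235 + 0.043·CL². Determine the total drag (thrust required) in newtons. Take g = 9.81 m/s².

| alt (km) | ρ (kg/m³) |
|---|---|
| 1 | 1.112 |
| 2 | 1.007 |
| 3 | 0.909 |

At 2 km, from the table: ρ = 1.007 kg/m³.
Level flight ⇒ L = W = m·g = 213000 × 9.81 = 2.0895×10^6 N.
q = ½ρv² = ½ × 1.007 × 150² = 11330 Pa.
CL = 2W/(ρv²S) = 2×2.0895×10^6/(1.007×150²×207) = 0.891.
CD = 0.0235 + 0.043 × 0.891² = 0.05764.
D = q·S·CD = 11330 × 207 × 0.05764 = 1.352×10^5 N

D = 1.35×10^5 N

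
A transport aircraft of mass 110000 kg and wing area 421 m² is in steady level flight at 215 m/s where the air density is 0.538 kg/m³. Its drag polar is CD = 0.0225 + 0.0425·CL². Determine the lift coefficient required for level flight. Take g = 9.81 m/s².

In steady level flight, lift balances weight: W = mg = 110000 × 9.81 = 1.0791×10^6 N.
Dynamic pressure q = 0.5 × 0.538 × 215² = 12430 Pa.
CL = W/(q·S) = 1.0791×10^6 / (12430 × 421) = 0.2061.

CL = 0.206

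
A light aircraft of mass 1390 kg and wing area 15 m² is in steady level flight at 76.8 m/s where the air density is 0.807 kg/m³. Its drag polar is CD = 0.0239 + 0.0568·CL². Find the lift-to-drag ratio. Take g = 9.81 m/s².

L/D = 11.9

In steady level flight, lift balances weight: W = mg = 1390 × 9.81 = 13636 N.
q = ½ρv² = ½ × 0.807 × 76.8² = 2380 Pa.
Required CL = L/(qS) = 13636/(2380·15) = 0.382.
CD = 0.0239 + 0.0568 × 0.382² = 0.03219.
L/D = CL/CD = 0.382 / 0.03219 = 11.9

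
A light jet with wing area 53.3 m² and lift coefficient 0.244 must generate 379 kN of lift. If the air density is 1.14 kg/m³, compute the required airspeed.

v = 226 m/s

L = ½ρv²S·CL ⇒ v = √(2L/(ρ·S·CL))
v = √(2 × 3.79×10^5 / (1.14 × 53.3 × 0.244)) = √51130 = 226 m/s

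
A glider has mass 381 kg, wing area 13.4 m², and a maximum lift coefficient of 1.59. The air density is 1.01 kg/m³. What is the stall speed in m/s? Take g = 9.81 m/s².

Stall occurs when L = W at CL,max. W = mg = 381 × 9.81 = 3738 N.
From L = ½ρV²S·CL,max = W: V_stall = √(2W/(ρSCL,max)) = √(2·3738/(1.01·13.4·1.59))
V_stall = √347.4 = 18.6 m/s

V_stall = 18.6 m/s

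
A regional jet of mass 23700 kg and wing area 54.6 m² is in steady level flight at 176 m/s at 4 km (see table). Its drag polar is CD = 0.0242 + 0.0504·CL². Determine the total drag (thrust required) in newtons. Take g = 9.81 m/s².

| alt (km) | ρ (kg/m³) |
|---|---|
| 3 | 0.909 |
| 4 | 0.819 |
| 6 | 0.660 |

At 4 km, from the table: ρ = 0.819 kg/m³.
Level flight ⇒ L = W = m·g = 23700 × 9.81 = 2.325×10^5 N.
q = ½ρv² = ½ × 0.819 × 176² = 12680 Pa.
Required CL = L/(qS) = 2.325×10^5/(12680·54.6) = 0.3357.
CD = 0.0242 + 0.0504 × 0.3357² = 0.02988.
D = q·S·CD = 12680 × 54.6 × 0.02988 = 20690 N

D = 20700 N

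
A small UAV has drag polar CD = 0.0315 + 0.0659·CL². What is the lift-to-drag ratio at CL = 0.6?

L/D = 10.9

CD = 0.0315 + 0.0659 × 0.6² = 0.05522
L/D = CL/CD = 0.6 / 0.05522 = 10.9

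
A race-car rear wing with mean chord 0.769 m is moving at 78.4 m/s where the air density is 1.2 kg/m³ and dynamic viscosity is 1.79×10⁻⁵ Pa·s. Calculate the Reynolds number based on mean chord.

Re = ρ·v·c/μ = 1.2 × 78.4 × 0.769 / (1.79×10⁻⁵) = 4.04×10^6

Re = 4.04×10^6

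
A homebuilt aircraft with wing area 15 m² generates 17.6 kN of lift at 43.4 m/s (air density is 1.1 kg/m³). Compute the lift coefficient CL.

From L = ½ρv²S·CL, rearranging gives CL = 2L/(ρv²S).
CL = 2 × 17600 / (1.1 × 43.4² × 15) = 1.13

CL = 1.13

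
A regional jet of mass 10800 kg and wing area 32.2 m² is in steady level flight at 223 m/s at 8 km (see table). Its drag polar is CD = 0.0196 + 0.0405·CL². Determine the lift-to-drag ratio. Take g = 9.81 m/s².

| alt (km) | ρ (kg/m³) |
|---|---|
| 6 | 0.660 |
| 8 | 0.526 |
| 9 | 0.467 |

At 8 km, from the table: ρ = 0.526 kg/m³.
In steady level flight, lift balances weight: W = mg = 10800 × 9.81 = 1.0595×10^5 N.
Dynamic pressure q = 0.5 × 0.526 × 223² = 13080 Pa.
Required CL = L/(qS) = 1.0595×10^5/(13080·32.2) = 0.2516.
CD = 0.0196 + 0.0405 × 0.2516² = 0.02216.
L/D = CL/CD = 0.2516 / 0.02216 = 11.4

L/D = 11.4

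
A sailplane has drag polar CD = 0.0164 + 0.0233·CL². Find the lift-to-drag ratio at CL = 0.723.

CD = 0.0164 + 0.0233 × 0.723² = 0.02858
L/D = CL/CD = 0.723 / 0.02858 = 25.3

L/D = 25.3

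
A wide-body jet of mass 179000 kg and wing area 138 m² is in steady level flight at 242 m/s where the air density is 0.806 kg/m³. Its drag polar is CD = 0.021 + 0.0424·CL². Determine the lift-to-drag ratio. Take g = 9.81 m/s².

L/D = 16.2

Level flight ⇒ L = W = m·g = 179000 × 9.81 = 1.756×10^6 N.
q = ½ρv² = ½ × 0.806 × 242² = 23600 Pa.
CL = W/(q·S) = 1.756×10^6 / (23600 × 138) = 0.5391.
CD = 0.021 + 0.0424 × 0.5391² = 0.03332.
L/D = CL/CD = 0.5391 / 0.03332 = 16.2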